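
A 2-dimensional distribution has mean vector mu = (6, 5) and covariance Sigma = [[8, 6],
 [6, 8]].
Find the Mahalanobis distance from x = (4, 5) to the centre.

Step 1 — centre the observation: (x - mu) = (-2, 0).

Step 2 — invert Sigma. det(Sigma) = 8·8 - (6)² = 28.
  Sigma^{-1} = (1/det) · [[d, -b], [-b, a]] = [[0.2857, -0.2143],
 [-0.2143, 0.2857]].

Step 3 — form the quadratic (x - mu)^T · Sigma^{-1} · (x - mu):
  Sigma^{-1} · (x - mu) = (-0.5714, 0.4286).
  (x - mu)^T · [Sigma^{-1} · (x - mu)] = (-2)·(-0.5714) + (0)·(0.4286) = 1.1429.

Step 4 — take square root: d = √(1.1429) ≈ 1.069.

d(x, mu) = √(1.1429) ≈ 1.069


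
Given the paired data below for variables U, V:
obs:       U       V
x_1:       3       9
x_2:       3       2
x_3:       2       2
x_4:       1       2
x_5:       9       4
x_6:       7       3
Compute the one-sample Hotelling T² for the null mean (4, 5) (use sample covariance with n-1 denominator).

Step 1 — sample mean vector:
  mean(U) = (3 + 3 + 2 + 1 + 9 + 7) / 6 = 25/6 = 4.1667
  mean(V) = (9 + 2 + 2 + 2 + 4 + 3) / 6 = 22/6 = 3.6667
  x̄ = (4.1667, 3.6667),  deviation x̄ - mu_0 = (4.1667, 3.6667) - (4, 5) = (0.1667, -1.3333).

Step 2 — sample covariance matrix, S[i,j] = (1/(n-1)) · Σ_k (x_{k,i} - mean_i) · (x_{k,j} - mean_j), divisor n-1 = 5:
  S[U,U] = ((-1.1667)·(-1.1667) + (-1.1667)·(-1.1667) + (-2.1667)·(-2.1667) + (-3.1667)·(-3.1667) + (4.8333)·(4.8333) + (2.8333)·(2.8333)) / 5 = 48.8333/5 = 9.7667
  S[U,V] = ((-1.1667)·(5.3333) + (-1.1667)·(-1.6667) + (-2.1667)·(-1.6667) + (-3.1667)·(-1.6667) + (4.8333)·(0.3333) + (2.8333)·(-0.6667)) / 5 = 4.3333/5 = 0.8667
  S[V,V] = ((5.3333)·(5.3333) + (-1.6667)·(-1.6667) + (-1.6667)·(-1.6667) + (-1.6667)·(-1.6667) + (0.3333)·(0.3333) + (-0.6667)·(-0.6667)) / 5 = 37.3333/5 = 7.4667
  S = [[9.7667, 0.8667],
 [0.8667, 7.4667]].

Step 3 — invert S. det(S) = 9.7667·7.4667 - (0.8667)² = 72.1733.
  S^{-1} = (1/det) · [[d, -b], [-b, a]] = [[0.1035, -0.012],
 [-0.012, 0.1353]].

Step 4 — quadratic form (x̄ - mu_0)^T · S^{-1} · (x̄ - mu_0):
  S^{-1} · (x̄ - mu_0) = (0.0333, -0.1824),
  (x̄ - mu_0)^T · [...] = (0.1667)·(0.0333) + (-1.3333)·(-0.1824) = 0.2488.

Step 5 — scale by n: T² = 6 · 0.2488 = 1.4927.

T² ≈ 1.4927


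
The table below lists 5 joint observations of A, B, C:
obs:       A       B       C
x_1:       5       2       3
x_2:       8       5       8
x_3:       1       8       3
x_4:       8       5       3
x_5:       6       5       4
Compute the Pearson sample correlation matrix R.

Step 1 — column means:
  mean(A) = (5 + 8 + 1 + 8 + 6) / 5 = 28/5 = 5.6
  mean(B) = (2 + 5 + 8 + 5 + 5) / 5 = 25/5 = 5
  mean(C) = (3 + 8 + 3 + 3 + 4) / 5 = 21/5 = 4.2

Step 2 — sample variances and covariances s[i,j] = (1/(n-1)) · Σ_k (x_{k,i} - mean_i) · (x_{k,j} - mean_j), with n-1 = 4:
  s[A,A] = ((-0.6)·(-0.6) + (2.4)·(2.4) + (-4.6)·(-4.6) + (2.4)·(2.4) + (0.4)·(0.4)) / 4 = 33.2/4 = 8.3
  s[A,B] = ((-0.6)·(-3) + (2.4)·(0) + (-4.6)·(3) + (2.4)·(0) + (0.4)·(0)) / 4 = -12/4 = -3
  s[A,C] = ((-0.6)·(-1.2) + (2.4)·(3.8) + (-4.6)·(-1.2) + (2.4)·(-1.2) + (0.4)·(-0.2)) / 4 = 12.4/4 = 3.1
  s[B,B] = ((-3)·(-3) + (0)·(0) + (3)·(3) + (0)·(0) + (0)·(0)) / 4 = 18/4 = 4.5
  s[B,C] = ((-3)·(-1.2) + (0)·(3.8) + (3)·(-1.2) + (0)·(-1.2) + (0)·(-0.2)) / 4 = 0/4 = 0
  s[C,C] = ((-1.2)·(-1.2) + (3.8)·(3.8) + (-1.2)·(-1.2) + (-1.2)·(-1.2) + (-0.2)·(-0.2)) / 4 = 18.8/4 = 4.7
  Sample standard deviations s_i = √(s[i,i]):
  s(A) = √(8.3) = 2.881
  s(B) = √(4.5) = 2.1213
  s(C) = √(4.7) = 2.1679

Step 3 — r_{ij} = s_{ij} / (s_i · s_j):
  r[A,A] = 1 (diagonal).
  r[A,B] = -3 / (2.881 · 2.1213) = -3 / 6.1115 = -0.4909
  r[A,C] = 3.1 / (2.881 · 2.1679) = 3.1 / 6.2458 = 0.4963
  r[B,B] = 1 (diagonal).
  r[B,C] = 0 / (2.1213 · 2.1679) = 0 / 4.5989 = 0
  r[C,C] = 1 (diagonal).

R is symmetric with unit diagonal. Assembling:

R = [[1, -0.4909, 0.4963],
 [-0.4909, 1, 0],
 [0.4963, 0, 1]]


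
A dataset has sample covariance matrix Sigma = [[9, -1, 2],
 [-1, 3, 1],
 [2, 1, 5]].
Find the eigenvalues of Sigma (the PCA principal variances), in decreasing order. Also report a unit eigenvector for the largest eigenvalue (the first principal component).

Step 1 — characteristic polynomial p(λ) = det(λI - Sigma) = λ³ - tr·λ² + c_1·λ - det, where tr = trace, c_1 = sum of the principal 2×2 minors, det = det(Sigma):
  tr = 9 + 3 + 5 = 17,
  c_1 = (9·3 - (-1)²) + (9·5 - (2)²) + (3·5 - (1)²) = 26 + 41 + 14 = 81,
  det = 9·(3·5 - (1)²) - (-1)·((-1)·5 - (1)·(2)) + (2)·((-1)·(1) - 3·(2)) = 9·(14) - (-1)·(-7) + (2)·(-7) = 105.
  So p(λ) = λ³ - 17λ² + 81λ - 105.
Step 2 — look for an integer root (rational root theorem: any rational root is an integer divisor of 105). Testing λ = 5:
  p(5) = 125 - 425 + 405 - 105 = 0  ✓
  Dividing out (λ - 5): p(λ) = (λ - 5)(λ² - 12λ + 21).
Step 3 — remaining eigenvalues from the quadratic λ² - 12λ + 21 = 0:
  Δ = 12² - 4·21 = 144 - 84 = 60,  λ = (12 ± √60)/2 = (12 ± 7.746)/2 ≈ 9.873 or 2.127.
  Sorted: λ_1 = 9.873,  λ_2 = 5,  λ_3 = 2.127  (check: sum = 17 = tr ✓).

Step 4 — unit eigenvector for λ_1 ≈ 9.873: v spans the null space of (Sigma - λ_1 I), whose rows are
  r_1 = (-0.873, -1, 2),  r_2 = (-1, -6.873, 1),  r_3 = (2, 1, -4.873).
  v is orthogonal to every row, so take v ∝ r_1 × r_2 = ((-1)·(1) - (2)·(-6.873), (2)·(-1) - (-0.873)·(1), (-0.873)·(-6.873) - (-1)·(-1)) ≈ (12.746, -1.127, 5).
  Let u = (12.746, -1.127, 5).
  ||u|| = √((12.746)² + (-1.127)² + (5)²) = √(188.7298) ≈ 13.7379,  v_1 = u/||u|| ≈ (0.9278, -0.082, 0.364) (||v_1|| = 1).

λ_1 = 9.873,  λ_2 = 5,  λ_3 = 2.127;  v_1 ≈ (0.9278, -0.082, 0.364)


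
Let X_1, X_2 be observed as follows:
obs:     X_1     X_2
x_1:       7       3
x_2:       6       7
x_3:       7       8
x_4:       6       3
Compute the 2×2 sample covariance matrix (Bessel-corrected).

Step 1 — column means:
  mean(X_1) = (7 + 6 + 7 + 6) / 4 = 26/4 = 6.5
  mean(X_2) = (3 + 7 + 8 + 3) / 4 = 21/4 = 5.25

Step 2 — sample covariance S[i,j] = (1/(n-1)) · Σ_k (x_{k,i} - mean_i) · (x_{k,j} - mean_j), with n-1 = 3.
  S[X_1,X_1] = ((0.5)·(0.5) + (-0.5)·(-0.5) + (0.5)·(0.5) + (-0.5)·(-0.5)) / 3 = 1/3 = 0.3333
  S[X_1,X_2] = ((0.5)·(-2.25) + (-0.5)·(1.75) + (0.5)·(2.75) + (-0.5)·(-2.25)) / 3 = 0.5/3 = 0.1667
  S[X_2,X_2] = ((-2.25)·(-2.25) + (1.75)·(1.75) + (2.75)·(2.75) + (-2.25)·(-2.25)) / 3 = 20.75/3 = 6.9167

S is symmetric (S[j,i] = S[i,j]). Assembling:

S = [[0.3333, 0.1667],
 [0.1667, 6.9167]]


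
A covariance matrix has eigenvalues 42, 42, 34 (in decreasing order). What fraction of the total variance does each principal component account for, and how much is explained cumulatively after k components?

Step 1 — total variance = trace(Sigma) = Σ λ_i = 42 + 42 + 34 = 118.

Step 2 — fraction explained by component i = λ_i / Σ λ:
  PC1: 42/118 = 0.3559
  PC2: 42/118 = 0.3559
  PC3: 34/118 = 0.2881

Step 3 — cumulative fraction after k components = (λ_1 + ... + λ_k) / Σ λ:
  k = 1: 42/118 = 0.3559
  k = 2: (42 + 42)/118 = 84/118 = 0.7119
  k = 3: (42 + 42 + 34)/118 = 118/118 = 1

Summary (fraction, with percent):

explained: PC1 0.3559 (35.59%), PC2 0.3559 (35.59%), PC3 0.2881 (28.81%);  cumulative: 0.3559, 0.7119, 1


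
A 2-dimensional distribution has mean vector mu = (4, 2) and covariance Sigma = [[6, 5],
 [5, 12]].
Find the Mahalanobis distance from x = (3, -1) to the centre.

Step 1 — centre the observation: (x - mu) = (-1, -3).

Step 2 — invert Sigma. det(Sigma) = 6·12 - (5)² = 47.
  Sigma^{-1} = (1/det) · [[d, -b], [-b, a]] = [[0.2553, -0.1064],
 [-0.1064, 0.1277]].

Step 3 — form the quadratic (x - mu)^T · Sigma^{-1} · (x - mu):
  Sigma^{-1} · (x - mu) = (0.0638, -0.2766).
  (x - mu)^T · [Sigma^{-1} · (x - mu)] = (-1)·(0.0638) + (-3)·(-0.2766) = 0.766.

Step 4 — take square root: d = √(0.766) ≈ 0.8752.

d(x, mu) = √(0.766) ≈ 0.8752


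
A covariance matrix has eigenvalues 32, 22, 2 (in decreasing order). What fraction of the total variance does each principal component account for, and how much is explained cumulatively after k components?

Step 1 — total variance = trace(Sigma) = Σ λ_i = 32 + 22 + 2 = 56.

Step 2 — fraction explained by component i = λ_i / Σ λ:
  PC1: 32/56 = 0.5714
  PC2: 22/56 = 0.3929
  PC3: 2/56 = 0.0357

Step 3 — cumulative fraction after k components = (λ_1 + ... + λ_k) / Σ λ:
  k = 1: 32/56 = 0.5714
  k = 2: (32 + 22)/56 = 54/56 = 0.9643
  k = 3: (32 + 22 + 2)/56 = 56/56 = 1

Summary (fraction, with percent):

explained: PC1 0.5714 (57.14%), PC2 0.3929 (39.29%), PC3 0.0357 (3.57%);  cumulative: 0.5714, 0.9643, 1


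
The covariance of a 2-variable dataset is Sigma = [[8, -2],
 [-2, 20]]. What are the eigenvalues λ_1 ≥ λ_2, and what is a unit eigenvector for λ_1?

Step 1 — characteristic polynomial of 2×2 Sigma:
  det(Sigma - λI) = λ² - trace · λ + det = 0.
  trace = 8 + 20 = 28, det = 8·20 - (-2)² = 156.
Step 2 — discriminant:
  Δ = trace² - 4·det = 784 - 624 = 160.
Step 3 — eigenvalues:
  λ = (trace ± √Δ)/2 = (28 ± 12.6491)/2,
  λ_1 = 20.3246,  λ_2 = 7.6754.

Step 4 — unit eigenvector for λ_1: solve (Sigma - λ_1 I)v = 0. First row:
  (8 - 20.3246)·v_x + (-2)·v_y = 0, i.e. (-12.3246)·v_x + (-2)·v_y = 0,
  so v ∝ (b, λ_1 - a) = (-2, 12.3246); multiply by -1 so the first entry is positive: u = (2, -12.3246).
  ||u|| = √((2)² + (-12.3246)²) = √(155.8947) ≈ 12.4858,
  v_1 = u/||u|| ≈ (0.1602, -0.9871) (||v_1|| = 1).

λ_1 = 20.3246,  λ_2 = 7.6754;  v_1 ≈ (0.1602, -0.9871)


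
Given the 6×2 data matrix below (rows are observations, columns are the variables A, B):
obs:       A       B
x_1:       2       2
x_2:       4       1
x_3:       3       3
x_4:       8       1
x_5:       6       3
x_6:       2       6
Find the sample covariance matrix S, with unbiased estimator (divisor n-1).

Step 1 — column means:
  mean(A) = (2 + 4 + 3 + 8 + 6 + 2) / 6 = 25/6 = 4.1667
  mean(B) = (2 + 1 + 3 + 1 + 3 + 6) / 6 = 16/6 = 2.6667

Step 2 — sample covariance S[i,j] = (1/(n-1)) · Σ_k (x_{k,i} - mean_i) · (x_{k,j} - mean_j), with n-1 = 5.
  S[A,A] = ((-2.1667)·(-2.1667) + (-0.1667)·(-0.1667) + (-1.1667)·(-1.1667) + (3.8333)·(3.8333) + (1.8333)·(1.8333) + (-2.1667)·(-2.1667)) / 5 = 28.8333/5 = 5.7667
  S[A,B] = ((-2.1667)·(-0.6667) + (-0.1667)·(-1.6667) + (-1.1667)·(0.3333) + (3.8333)·(-1.6667) + (1.8333)·(0.3333) + (-2.1667)·(3.3333)) / 5 = -11.6667/5 = -2.3333
  S[B,B] = ((-0.6667)·(-0.6667) + (-1.6667)·(-1.6667) + (0.3333)·(0.3333) + (-1.6667)·(-1.6667) + (0.3333)·(0.3333) + (3.3333)·(3.3333)) / 5 = 17.3333/5 = 3.4667

S is symmetric (S[j,i] = S[i,j]). Assembling:

S = [[5.7667, -2.3333],
 [-2.3333, 3.4667]]


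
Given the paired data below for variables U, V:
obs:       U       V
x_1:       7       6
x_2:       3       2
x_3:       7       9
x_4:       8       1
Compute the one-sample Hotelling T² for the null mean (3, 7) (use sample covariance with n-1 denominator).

Step 1 — sample mean vector:
  mean(U) = (7 + 3 + 7 + 8) / 4 = 25/4 = 6.25
  mean(V) = (6 + 2 + 9 + 1) / 4 = 18/4 = 4.5
  x̄ = (6.25, 4.5),  deviation x̄ - mu_0 = (6.25, 4.5) - (3, 7) = (3.25, -2.5).

Step 2 — sample covariance matrix, S[i,j] = (1/(n-1)) · Σ_k (x_{k,i} - mean_i) · (x_{k,j} - mean_j), divisor n-1 = 3:
  S[U,U] = ((0.75)·(0.75) + (-3.25)·(-3.25) + (0.75)·(0.75) + (1.75)·(1.75)) / 3 = 14.75/3 = 4.9167
  S[U,V] = ((0.75)·(1.5) + (-3.25)·(-2.5) + (0.75)·(4.5) + (1.75)·(-3.5)) / 3 = 6.5/3 = 2.1667
  S[V,V] = ((1.5)·(1.5) + (-2.5)·(-2.5) + (4.5)·(4.5) + (-3.5)·(-3.5)) / 3 = 41/3 = 13.6667
  S = [[4.9167, 2.1667],
 [2.1667, 13.6667]].

Step 3 — invert S. det(S) = 4.9167·13.6667 - (2.1667)² = 62.5.
  S^{-1} = (1/det) · [[d, -b], [-b, a]] = [[0.2187, -0.0347],
 [-0.0347, 0.0787]].

Step 4 — quadratic form (x̄ - mu_0)^T · S^{-1} · (x̄ - mu_0):
  S^{-1} · (x̄ - mu_0) = (0.7973, -0.3093),
  (x̄ - mu_0)^T · [...] = (3.25)·(0.7973) + (-2.5)·(-0.3093) = 3.3647.

Step 5 — scale by n: T² = 4 · 3.3647 = 13.4587.

T² ≈ 13.4587


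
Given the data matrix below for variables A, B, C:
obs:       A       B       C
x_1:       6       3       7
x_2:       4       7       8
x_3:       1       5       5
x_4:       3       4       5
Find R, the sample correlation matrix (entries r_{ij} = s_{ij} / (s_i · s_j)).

Step 1 — column means:
  mean(A) = (6 + 4 + 1 + 3) / 4 = 14/4 = 3.5
  mean(B) = (3 + 7 + 5 + 4) / 4 = 19/4 = 4.75
  mean(C) = (7 + 8 + 5 + 5) / 4 = 25/4 = 6.25

Step 2 — sample variances and covariances s[i,j] = (1/(n-1)) · Σ_k (x_{k,i} - mean_i) · (x_{k,j} - mean_j), with n-1 = 3:
  s[A,A] = ((2.5)·(2.5) + (0.5)·(0.5) + (-2.5)·(-2.5) + (-0.5)·(-0.5)) / 3 = 13/3 = 4.3333
  s[A,B] = ((2.5)·(-1.75) + (0.5)·(2.25) + (-2.5)·(0.25) + (-0.5)·(-0.75)) / 3 = -3.5/3 = -1.1667
  s[A,C] = ((2.5)·(0.75) + (0.5)·(1.75) + (-2.5)·(-1.25) + (-0.5)·(-1.25)) / 3 = 6.5/3 = 2.1667
  s[B,B] = ((-1.75)·(-1.75) + (2.25)·(2.25) + (0.25)·(0.25) + (-0.75)·(-0.75)) / 3 = 8.75/3 = 2.9167
  s[B,C] = ((-1.75)·(0.75) + (2.25)·(1.75) + (0.25)·(-1.25) + (-0.75)·(-1.25)) / 3 = 3.25/3 = 1.0833
  s[C,C] = ((0.75)·(0.75) + (1.75)·(1.75) + (-1.25)·(-1.25) + (-1.25)·(-1.25)) / 3 = 6.75/3 = 2.25
  Sample standard deviations s_i = √(s[i,i]):
  s(A) = √(4.3333) = 2.0817
  s(B) = √(2.9167) = 1.7078
  s(C) = √(2.25) = 1.5

Step 3 — r_{ij} = s_{ij} / (s_i · s_j):
  r[A,A] = 1 (diagonal).
  r[A,B] = -1.1667 / (2.0817 · 1.7078) = -1.1667 / 3.5551 = -0.3282
  r[A,C] = 2.1667 / (2.0817 · 1.5) = 2.1667 / 3.1225 = 0.6939
  r[B,B] = 1 (diagonal).
  r[B,C] = 1.0833 / (1.7078 · 1.5) = 1.0833 / 2.5617 = 0.4229
  r[C,C] = 1 (diagonal).

R is symmetric with unit diagonal. Assembling:

R = [[1, -0.3282, 0.6939],
 [-0.3282, 1, 0.4229],
 [0.6939, 0.4229, 1]]


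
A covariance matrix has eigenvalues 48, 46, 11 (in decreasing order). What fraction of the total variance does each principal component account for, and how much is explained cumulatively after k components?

Step 1 — total variance = trace(Sigma) = Σ λ_i = 48 + 46 + 11 = 105.

Step 2 — fraction explained by component i = λ_i / Σ λ:
  PC1: 48/105 = 0.4571
  PC2: 46/105 = 0.4381
  PC3: 11/105 = 0.1048

Step 3 — cumulative fraction after k components = (λ_1 + ... + λ_k) / Σ λ:
  k = 1: 48/105 = 0.4571
  k = 2: (48 + 46)/105 = 94/105 = 0.8952
  k = 3: (48 + 46 + 11)/105 = 105/105 = 1

Summary (fraction, with percent):

explained: PC1 0.4571 (45.71%), PC2 0.4381 (43.81%), PC3 0.1048 (10.48%);  cumulative: 0.4571, 0.8952, 1


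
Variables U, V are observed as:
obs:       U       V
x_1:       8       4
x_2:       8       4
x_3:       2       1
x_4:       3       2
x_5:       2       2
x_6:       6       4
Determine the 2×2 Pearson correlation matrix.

Step 1 — column means:
  mean(U) = (8 + 8 + 2 + 3 + 2 + 6) / 6 = 29/6 = 4.8333
  mean(V) = (4 + 4 + 1 + 2 + 2 + 4) / 6 = 17/6 = 2.8333

Step 2 — sample variances and covariances s[i,j] = (1/(n-1)) · Σ_k (x_{k,i} - mean_i) · (x_{k,j} - mean_j), with n-1 = 5:
  s[U,U] = ((3.1667)·(3.1667) + (3.1667)·(3.1667) + (-2.8333)·(-2.8333) + (-1.8333)·(-1.8333) + (-2.8333)·(-2.8333) + (1.1667)·(1.1667)) / 5 = 40.8333/5 = 8.1667
  s[U,V] = ((3.1667)·(1.1667) + (3.1667)·(1.1667) + (-2.8333)·(-1.8333) + (-1.8333)·(-0.8333) + (-2.8333)·(-0.8333) + (1.1667)·(1.1667)) / 5 = 17.8333/5 = 3.5667
  s[V,V] = ((1.1667)·(1.1667) + (1.1667)·(1.1667) + (-1.8333)·(-1.8333) + (-0.8333)·(-0.8333) + (-0.8333)·(-0.8333) + (1.1667)·(1.1667)) / 5 = 8.8333/5 = 1.7667
  Sample standard deviations s_i = √(s[i,i]):
  s(U) = √(8.1667) = 2.8577
  s(V) = √(1.7667) = 1.3292

Step 3 — r_{ij} = s_{ij} / (s_i · s_j):
  r[U,U] = 1 (diagonal).
  r[U,V] = 3.5667 / (2.8577 · 1.3292) = 3.5667 / 3.7984 = 0.939
  r[V,V] = 1 (diagonal).

R is symmetric with unit diagonal. Assembling:

R = [[1, 0.939],
 [0.939, 1]]


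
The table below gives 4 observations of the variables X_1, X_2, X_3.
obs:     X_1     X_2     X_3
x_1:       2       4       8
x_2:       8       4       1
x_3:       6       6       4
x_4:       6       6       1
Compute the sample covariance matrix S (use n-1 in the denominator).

Step 1 — column means:
  mean(X_1) = (2 + 8 + 6 + 6) / 4 = 22/4 = 5.5
  mean(X_2) = (4 + 4 + 6 + 6) / 4 = 20/4 = 5
  mean(X_3) = (8 + 1 + 4 + 1) / 4 = 14/4 = 3.5

Step 2 — sample covariance S[i,j] = (1/(n-1)) · Σ_k (x_{k,i} - mean_i) · (x_{k,j} - mean_j), with n-1 = 3.
  S[X_1,X_1] = ((-3.5)·(-3.5) + (2.5)·(2.5) + (0.5)·(0.5) + (0.5)·(0.5)) / 3 = 19/3 = 6.3333
  S[X_1,X_2] = ((-3.5)·(-1) + (2.5)·(-1) + (0.5)·(1) + (0.5)·(1)) / 3 = 2/3 = 0.6667
  S[X_1,X_3] = ((-3.5)·(4.5) + (2.5)·(-2.5) + (0.5)·(0.5) + (0.5)·(-2.5)) / 3 = -23/3 = -7.6667
  S[X_2,X_2] = ((-1)·(-1) + (-1)·(-1) + (1)·(1) + (1)·(1)) / 3 = 4/3 = 1.3333
  S[X_2,X_3] = ((-1)·(4.5) + (-1)·(-2.5) + (1)·(0.5) + (1)·(-2.5)) / 3 = -4/3 = -1.3333
  S[X_3,X_3] = ((4.5)·(4.5) + (-2.5)·(-2.5) + (0.5)·(0.5) + (-2.5)·(-2.5)) / 3 = 33/3 = 11

S is symmetric (S[j,i] = S[i,j]). Assembling:

S = [[6.3333, 0.6667, -7.6667],
 [0.6667, 1.3333, -1.3333],
 [-7.6667, -1.3333, 11]]


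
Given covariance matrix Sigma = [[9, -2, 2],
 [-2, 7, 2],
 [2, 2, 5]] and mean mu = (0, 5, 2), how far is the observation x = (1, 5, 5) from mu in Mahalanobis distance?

Step 1 — centre the observation: (x - mu) = (1, 0, 3).

Step 2 — invert Sigma (cofactor / det for 3×3, or solve directly):
  Sigma^{-1} = [[0.1442, 0.0651, -0.0837],
 [0.0651, 0.1907, -0.1023],
 [-0.0837, -0.1023, 0.2744]].

Step 3 — form the quadratic (x - mu)^T · Sigma^{-1} · (x - mu):
  Sigma^{-1} · (x - mu) = (-0.107, -0.2419, 0.7395).
  (x - mu)^T · [Sigma^{-1} · (x - mu)] = (1)·(-0.107) + (0)·(-0.2419) + (3)·(0.7395) = 2.1116.

Step 4 — take square root: d = √(2.1116) ≈ 1.4531.

d(x, mu) = √(2.1116) ≈ 1.4531


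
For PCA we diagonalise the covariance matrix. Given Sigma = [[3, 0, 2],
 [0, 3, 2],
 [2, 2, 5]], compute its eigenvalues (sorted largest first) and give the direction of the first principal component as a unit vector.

Step 1 — characteristic polynomial p(λ) = det(λI - Sigma) = λ³ - tr·λ² + c_1·λ - det, where tr = trace, c_1 = sum of the principal 2×2 minors, det = det(Sigma):
  tr = 3 + 3 + 5 = 11,
  c_1 = (3·3 - (0)²) + (3·5 - (2)²) + (3·5 - (2)²) = 9 + 11 + 11 = 31,
  det = 3·(3·5 - (2)²) - (0)·((0)·5 - (2)·(2)) + (2)·((0)·(2) - 3·(2)) = 3·(11) - (0)·(-4) + (2)·(-6) = 21.
  So p(λ) = λ³ - 11λ² + 31λ - 21.
Step 2 — look for an integer root (rational root theorem: any rational root is an integer divisor of 21). Testing λ = 1:
  p(1) = 1 - 11 + 31 - 21 = 0  ✓
  Dividing out (λ - 1): p(λ) = (λ - 1)(λ² - 10λ + 21).
Step 3 — remaining eigenvalues from the quadratic λ² - 10λ + 21 = 0:
  Δ = 10² - 4·21 = 100 - 84 = 16,  λ = (10 ± √16)/2 = (10 ± 4)/2 = 7 or 3.
  Sorted: λ_1 = 7,  λ_2 = 3,  λ_3 = 1  (check: sum = 11 = tr ✓).

Step 4 — unit eigenvector for λ_1 = 7: v spans the null space of (Sigma - λ_1 I), whose rows are
  r_1 = (-4, 0, 2),  r_2 = (0, -4, 2),  r_3 = (2, 2, -2).
  v is orthogonal to every row, so take v ∝ r_1 × r_2 = ((0)·(2) - (2)·(-4), (2)·(0) - (-4)·(2), (-4)·(-4) - (0)·(0)) = (8, 8, 16).
  Rescale (divide by 8): u = (1, 1, 2).
  ||u|| = √((1)² + (1)² + (2)²) = √(6) ≈ 2.4495,  v_1 = u/||u|| ≈ (0.4082, 0.4082, 0.8165) (||v_1|| = 1).

λ_1 = 7,  λ_2 = 3,  λ_3 = 1;  v_1 ≈ (0.4082, 0.4082, 0.8165)


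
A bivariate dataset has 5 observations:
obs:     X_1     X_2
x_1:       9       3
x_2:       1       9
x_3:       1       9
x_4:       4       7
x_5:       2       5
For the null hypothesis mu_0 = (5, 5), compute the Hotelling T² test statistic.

Step 1 — sample mean vector:
  mean(X_1) = (9 + 1 + 1 + 4 + 2) / 5 = 17/5 = 3.4
  mean(X_2) = (3 + 9 + 9 + 7 + 5) / 5 = 33/5 = 6.6
  x̄ = (3.4, 6.6),  deviation x̄ - mu_0 = (3.4, 6.6) - (5, 5) = (-1.6, 1.6).

Step 2 — sample covariance matrix, S[i,j] = (1/(n-1)) · Σ_k (x_{k,i} - mean_i) · (x_{k,j} - mean_j), divisor n-1 = 4:
  S[X_1,X_1] = ((5.6)·(5.6) + (-2.4)·(-2.4) + (-2.4)·(-2.4) + (0.6)·(0.6) + (-1.4)·(-1.4)) / 4 = 45.2/4 = 11.3
  S[X_1,X_2] = ((5.6)·(-3.6) + (-2.4)·(2.4) + (-2.4)·(2.4) + (0.6)·(0.4) + (-1.4)·(-1.6)) / 4 = -29.2/4 = -7.3
  S[X_2,X_2] = ((-3.6)·(-3.6) + (2.4)·(2.4) + (2.4)·(2.4) + (0.4)·(0.4) + (-1.6)·(-1.6)) / 4 = 27.2/4 = 6.8
  S = [[11.3, -7.3],
 [-7.3, 6.8]].

Step 3 — invert S. det(S) = 11.3·6.8 - (-7.3)² = 23.55.
  S^{-1} = (1/det) · [[d, -b], [-b, a]] = [[0.2887, 0.31],
 [0.31, 0.4798]].

Step 4 — quadratic form (x̄ - mu_0)^T · S^{-1} · (x̄ - mu_0):
  S^{-1} · (x̄ - mu_0) = (0.034, 0.2718),
  (x̄ - mu_0)^T · [...] = (-1.6)·(0.034) + (1.6)·(0.2718) = 0.3805.

Step 5 — scale by n: T² = 5 · 0.3805 = 1.9023.

T² ≈ 1.9023


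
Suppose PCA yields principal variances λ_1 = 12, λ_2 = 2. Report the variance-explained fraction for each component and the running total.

Step 1 — total variance = trace(Sigma) = Σ λ_i = 12 + 2 = 14.

Step 2 — fraction explained by component i = λ_i / Σ λ:
  PC1: 12/14 = 0.8571
  PC2: 2/14 = 0.1429

Step 3 — cumulative fraction after k components = (λ_1 + ... + λ_k) / Σ λ:
  k = 1: 12/14 = 0.8571
  k = 2: (12 + 2)/14 = 14/14 = 1

Summary (fraction, with percent):

explained: PC1 0.8571 (85.71%), PC2 0.1429 (14.29%);  cumulative: 0.8571, 1


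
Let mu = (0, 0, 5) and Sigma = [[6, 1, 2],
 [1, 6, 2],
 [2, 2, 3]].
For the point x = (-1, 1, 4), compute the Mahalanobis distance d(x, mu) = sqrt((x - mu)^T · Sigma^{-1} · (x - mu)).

Step 1 — centre the observation: (x - mu) = (-1, 1, -1).

Step 2 — invert Sigma (cofactor / det for 3×3, or solve directly):
  Sigma^{-1} = [[0.2154, 0.0154, -0.1538],
 [0.0154, 0.2154, -0.1538],
 [-0.1538, -0.1538, 0.5385]].

Step 3 — form the quadratic (x - mu)^T · Sigma^{-1} · (x - mu):
  Sigma^{-1} · (x - mu) = (-0.0462, 0.3538, -0.5385).
  (x - mu)^T · [Sigma^{-1} · (x - mu)] = (-1)·(-0.0462) + (1)·(0.3538) + (-1)·(-0.5385) = 0.9385.

Step 4 — take square root: d = √(0.9385) ≈ 0.9687.

d(x, mu) = √(0.9385) ≈ 0.9687


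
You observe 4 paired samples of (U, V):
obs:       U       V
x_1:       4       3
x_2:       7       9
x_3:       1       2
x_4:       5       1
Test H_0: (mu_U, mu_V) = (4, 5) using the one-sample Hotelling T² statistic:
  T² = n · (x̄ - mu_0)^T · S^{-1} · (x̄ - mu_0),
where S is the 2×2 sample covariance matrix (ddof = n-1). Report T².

Step 1 — sample mean vector:
  mean(U) = (4 + 7 + 1 + 5) / 4 = 17/4 = 4.25
  mean(V) = (3 + 9 + 2 + 1) / 4 = 15/4 = 3.75
  x̄ = (4.25, 3.75),  deviation x̄ - mu_0 = (4.25, 3.75) - (4, 5) = (0.25, -1.25).

Step 2 — sample covariance matrix, S[i,j] = (1/(n-1)) · Σ_k (x_{k,i} - mean_i) · (x_{k,j} - mean_j), divisor n-1 = 3:
  S[U,U] = ((-0.25)·(-0.25) + (2.75)·(2.75) + (-3.25)·(-3.25) + (0.75)·(0.75)) / 3 = 18.75/3 = 6.25
  S[U,V] = ((-0.25)·(-0.75) + (2.75)·(5.25) + (-3.25)·(-1.75) + (0.75)·(-2.75)) / 3 = 18.25/3 = 6.0833
  S[V,V] = ((-0.75)·(-0.75) + (5.25)·(5.25) + (-1.75)·(-1.75) + (-2.75)·(-2.75)) / 3 = 38.75/3 = 12.9167
  S = [[6.25, 6.0833],
 [6.0833, 12.9167]].

Step 3 — invert S. det(S) = 6.25·12.9167 - (6.0833)² = 43.7222.
  S^{-1} = (1/det) · [[d, -b], [-b, a]] = [[0.2954, -0.1391],
 [-0.1391, 0.1429]].

Step 4 — quadratic form (x̄ - mu_0)^T · S^{-1} · (x̄ - mu_0):
  S^{-1} · (x̄ - mu_0) = (0.2478, -0.2135),
  (x̄ - mu_0)^T · [...] = (0.25)·(0.2478) + (-1.25)·(-0.2135) = 0.3288.

Step 5 — scale by n: T² = 4 · 0.3288 = 1.3151.

T² ≈ 1.3151


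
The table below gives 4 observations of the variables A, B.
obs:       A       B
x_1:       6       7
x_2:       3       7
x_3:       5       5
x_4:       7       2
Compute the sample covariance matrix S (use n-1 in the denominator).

Step 1 — column means:
  mean(A) = (6 + 3 + 5 + 7) / 4 = 21/4 = 5.25
  mean(B) = (7 + 7 + 5 + 2) / 4 = 21/4 = 5.25

Step 2 — sample covariance S[i,j] = (1/(n-1)) · Σ_k (x_{k,i} - mean_i) · (x_{k,j} - mean_j), with n-1 = 3.
  S[A,A] = ((0.75)·(0.75) + (-2.25)·(-2.25) + (-0.25)·(-0.25) + (1.75)·(1.75)) / 3 = 8.75/3 = 2.9167
  S[A,B] = ((0.75)·(1.75) + (-2.25)·(1.75) + (-0.25)·(-0.25) + (1.75)·(-3.25)) / 3 = -8.25/3 = -2.75
  S[B,B] = ((1.75)·(1.75) + (1.75)·(1.75) + (-0.25)·(-0.25) + (-3.25)·(-3.25)) / 3 = 16.75/3 = 5.5833

S is symmetric (S[j,i] = S[i,j]). Assembling:

S = [[2.9167, -2.75],
 [-2.75, 5.5833]]


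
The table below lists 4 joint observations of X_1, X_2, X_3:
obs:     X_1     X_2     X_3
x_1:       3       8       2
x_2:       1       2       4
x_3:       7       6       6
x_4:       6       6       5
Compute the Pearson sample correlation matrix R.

Step 1 — column means:
  mean(X_1) = (3 + 1 + 7 + 6) / 4 = 17/4 = 4.25
  mean(X_2) = (8 + 2 + 6 + 6) / 4 = 22/4 = 5.5
  mean(X_3) = (2 + 4 + 6 + 5) / 4 = 17/4 = 4.25

Step 2 — sample variances and covariances s[i,j] = (1/(n-1)) · Σ_k (x_{k,i} - mean_i) · (x_{k,j} - mean_j), with n-1 = 3:
  s[X_1,X_1] = ((-1.25)·(-1.25) + (-3.25)·(-3.25) + (2.75)·(2.75) + (1.75)·(1.75)) / 3 = 22.75/3 = 7.5833
  s[X_1,X_2] = ((-1.25)·(2.5) + (-3.25)·(-3.5) + (2.75)·(0.5) + (1.75)·(0.5)) / 3 = 10.5/3 = 3.5
  s[X_1,X_3] = ((-1.25)·(-2.25) + (-3.25)·(-0.25) + (2.75)·(1.75) + (1.75)·(0.75)) / 3 = 9.75/3 = 3.25
  s[X_2,X_2] = ((2.5)·(2.5) + (-3.5)·(-3.5) + (0.5)·(0.5) + (0.5)·(0.5)) / 3 = 19/3 = 6.3333
  s[X_2,X_3] = ((2.5)·(-2.25) + (-3.5)·(-0.25) + (0.5)·(1.75) + (0.5)·(0.75)) / 3 = -3.5/3 = -1.1667
  s[X_3,X_3] = ((-2.25)·(-2.25) + (-0.25)·(-0.25) + (1.75)·(1.75) + (0.75)·(0.75)) / 3 = 8.75/3 = 2.9167
  Sample standard deviations s_i = √(s[i,i]):
  s(X_1) = √(7.5833) = 2.7538
  s(X_2) = √(6.3333) = 2.5166
  s(X_3) = √(2.9167) = 1.7078

Step 3 — r_{ij} = s_{ij} / (s_i · s_j):
  r[X_1,X_1] = 1 (diagonal).
  r[X_1,X_2] = 3.5 / (2.7538 · 2.5166) = 3.5 / 6.9302 = 0.505
  r[X_1,X_3] = 3.25 / (2.7538 · 1.7078) = 3.25 / 4.703 = 0.6911
  r[X_2,X_2] = 1 (diagonal).
  r[X_2,X_3] = -1.1667 / (2.5166 · 1.7078) = -1.1667 / 4.2979 = -0.2714
  r[X_3,X_3] = 1 (diagonal).

R is symmetric with unit diagonal. Assembling:

R = [[1, 0.505, 0.6911],
 [0.505, 1, -0.2714],
 [0.6911, -0.2714, 1]]


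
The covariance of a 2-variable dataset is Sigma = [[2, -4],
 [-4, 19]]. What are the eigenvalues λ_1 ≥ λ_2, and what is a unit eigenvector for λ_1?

Step 1 — characteristic polynomial of 2×2 Sigma:
  det(Sigma - λI) = λ² - trace · λ + det = 0.
  trace = 2 + 19 = 21, det = 2·19 - (-4)² = 22.
Step 2 — discriminant:
  Δ = trace² - 4·det = 441 - 88 = 353.
Step 3 — eigenvalues:
  λ = (trace ± √Δ)/2 = (21 ± 18.7883)/2,
  λ_1 = 19.8941,  λ_2 = 1.1059.

Step 4 — unit eigenvector for λ_1: solve (Sigma - λ_1 I)v = 0. First row:
  (2 - 19.8941)·v_x + (-4)·v_y = 0, i.e. (-17.8941)·v_x + (-4)·v_y = 0,
  so v ∝ (b, λ_1 - a) = (-4, 17.8941); multiply by -1 so the first entry is positive: u = (4, -17.8941).
  ||u|| = √((4)² + (-17.8941)²) = √(336.2005) ≈ 18.3358,
  v_1 = u/||u|| ≈ (0.2182, -0.9759) (||v_1|| = 1).

λ_1 = 19.8941,  λ_2 = 1.1059;  v_1 ≈ (0.2182, -0.9759)


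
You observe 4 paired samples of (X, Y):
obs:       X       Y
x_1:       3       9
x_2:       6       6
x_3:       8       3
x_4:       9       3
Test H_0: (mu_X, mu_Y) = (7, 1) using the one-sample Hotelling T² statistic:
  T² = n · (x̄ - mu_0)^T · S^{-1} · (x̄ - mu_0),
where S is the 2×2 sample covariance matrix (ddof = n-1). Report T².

Step 1 — sample mean vector:
  mean(X) = (3 + 6 + 8 + 9) / 4 = 26/4 = 6.5
  mean(Y) = (9 + 6 + 3 + 3) / 4 = 21/4 = 5.25
  x̄ = (6.5, 5.25),  deviation x̄ - mu_0 = (6.5, 5.25) - (7, 1) = (-0.5, 4.25).

Step 2 — sample covariance matrix, S[i,j] = (1/(n-1)) · Σ_k (x_{k,i} - mean_i) · (x_{k,j} - mean_j), divisor n-1 = 3:
  S[X,X] = ((-3.5)·(-3.5) + (-0.5)·(-0.5) + (1.5)·(1.5) + (2.5)·(2.5)) / 3 = 21/3 = 7
  S[X,Y] = ((-3.5)·(3.75) + (-0.5)·(0.75) + (1.5)·(-2.25) + (2.5)·(-2.25)) / 3 = -22.5/3 = -7.5
  S[Y,Y] = ((3.75)·(3.75) + (0.75)·(0.75) + (-2.25)·(-2.25) + (-2.25)·(-2.25)) / 3 = 24.75/3 = 8.25
  S = [[7, -7.5],
 [-7.5, 8.25]].

Step 3 — invert S. det(S) = 7·8.25 - (-7.5)² = 1.5.
  S^{-1} = (1/det) · [[d, -b], [-b, a]] = [[5.5, 5],
 [5, 4.6667]].

Step 4 — quadratic form (x̄ - mu_0)^T · S^{-1} · (x̄ - mu_0):
  S^{-1} · (x̄ - mu_0) = (18.5, 17.3333),
  (x̄ - mu_0)^T · [...] = (-0.5)·(18.5) + (4.25)·(17.3333) = 64.4167.

Step 5 — scale by n: T² = 4 · 64.4167 = 257.6667.

T² ≈ 257.6667


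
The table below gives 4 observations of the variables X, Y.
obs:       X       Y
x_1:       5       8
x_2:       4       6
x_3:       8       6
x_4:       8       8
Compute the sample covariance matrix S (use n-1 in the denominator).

Step 1 — column means:
  mean(X) = (5 + 4 + 8 + 8) / 4 = 25/4 = 6.25
  mean(Y) = (8 + 6 + 6 + 8) / 4 = 28/4 = 7

Step 2 — sample covariance S[i,j] = (1/(n-1)) · Σ_k (x_{k,i} - mean_i) · (x_{k,j} - mean_j), with n-1 = 3.
  S[X,X] = ((-1.25)·(-1.25) + (-2.25)·(-2.25) + (1.75)·(1.75) + (1.75)·(1.75)) / 3 = 12.75/3 = 4.25
  S[X,Y] = ((-1.25)·(1) + (-2.25)·(-1) + (1.75)·(-1) + (1.75)·(1)) / 3 = 1/3 = 0.3333
  S[Y,Y] = ((1)·(1) + (-1)·(-1) + (-1)·(-1) + (1)·(1)) / 3 = 4/3 = 1.3333

S is symmetric (S[j,i] = S[i,j]). Assembling:

S = [[4.25, 0.3333],
 [0.3333, 1.3333]]


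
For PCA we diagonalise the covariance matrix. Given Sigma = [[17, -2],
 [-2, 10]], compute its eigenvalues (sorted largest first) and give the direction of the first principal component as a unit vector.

Step 1 — characteristic polynomial of 2×2 Sigma:
  det(Sigma - λI) = λ² - trace · λ + det = 0.
  trace = 17 + 10 = 27, det = 17·10 - (-2)² = 166.
Step 2 — discriminant:
  Δ = trace² - 4·det = 729 - 664 = 65.
Step 3 — eigenvalues:
  λ = (trace ± √Δ)/2 = (27 ± 8.0623)/2,
  λ_1 = 17.5311,  λ_2 = 9.4689.

Step 4 — unit eigenvector for λ_1: solve (Sigma - λ_1 I)v = 0. First row:
  (17 - 17.5311)·v_x + (-2)·v_y = 0, i.e. (-0.5311)·v_x + (-2)·v_y = 0,
  so v ∝ (b, λ_1 - a) = (-2, 0.5311); multiply by -1 so the first entry is positive: u = (2, -0.5311).
  ||u|| = √((2)² + (-0.5311)²) = √(4.2821) ≈ 2.0693,
  v_1 = u/||u|| ≈ (0.9665, -0.2567) (||v_1|| = 1).

λ_1 = 17.5311,  λ_2 = 9.4689;  v_1 ≈ (0.9665, -0.2567)


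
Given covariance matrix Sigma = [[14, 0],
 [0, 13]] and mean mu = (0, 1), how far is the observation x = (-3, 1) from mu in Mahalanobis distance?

Step 1 — centre the observation: (x - mu) = (-3, 0).

Step 2 — invert Sigma. det(Sigma) = 14·13 - (0)² = 182.
  Sigma^{-1} = (1/det) · [[d, -b], [-b, a]] = [[0.0714, 0],
 [0, 0.0769]].

Step 3 — form the quadratic (x - mu)^T · Sigma^{-1} · (x - mu):
  Sigma^{-1} · (x - mu) = (-0.2143, 0).
  (x - mu)^T · [Sigma^{-1} · (x - mu)] = (-3)·(-0.2143) + (0)·(0) = 0.6429.

Step 4 — take square root: d = √(0.6429) ≈ 0.8018.

d(x, mu) = √(0.6429) ≈ 0.8018


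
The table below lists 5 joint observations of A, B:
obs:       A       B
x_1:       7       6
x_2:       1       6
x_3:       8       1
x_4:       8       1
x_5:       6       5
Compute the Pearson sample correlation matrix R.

Step 1 — column means:
  mean(A) = (7 + 1 + 8 + 8 + 6) / 5 = 30/5 = 6
  mean(B) = (6 + 6 + 1 + 1 + 5) / 5 = 19/5 = 3.8

Step 2 — sample variances and covariances s[i,j] = (1/(n-1)) · Σ_k (x_{k,i} - mean_i) · (x_{k,j} - mean_j), with n-1 = 4:
  s[A,A] = ((1)·(1) + (-5)·(-5) + (2)·(2) + (2)·(2) + (0)·(0)) / 4 = 34/4 = 8.5
  s[A,B] = ((1)·(2.2) + (-5)·(2.2) + (2)·(-2.8) + (2)·(-2.8) + (0)·(1.2)) / 4 = -20/4 = -5
  s[B,B] = ((2.2)·(2.2) + (2.2)·(2.2) + (-2.8)·(-2.8) + (-2.8)·(-2.8) + (1.2)·(1.2)) / 4 = 26.8/4 = 6.7
  Sample standard deviations s_i = √(s[i,i]):
  s(A) = √(8.5) = 2.9155
  s(B) = √(6.7) = 2.5884

Step 3 — r_{ij} = s_{ij} / (s_i · s_j):
  r[A,A] = 1 (diagonal).
  r[A,B] = -5 / (2.9155 · 2.5884) = -5 / 7.5465 = -0.6626
  r[B,B] = 1 (diagonal).

R is symmetric with unit diagonal. Assembling:

R = [[1, -0.6626],
 [-0.6626, 1]]


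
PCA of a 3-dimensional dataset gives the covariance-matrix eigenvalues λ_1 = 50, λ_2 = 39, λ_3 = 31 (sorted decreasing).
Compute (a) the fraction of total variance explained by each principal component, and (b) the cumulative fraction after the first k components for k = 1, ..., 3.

Step 1 — total variance = trace(Sigma) = Σ λ_i = 50 + 39 + 31 = 120.

Step 2 — fraction explained by component i = λ_i / Σ λ:
  PC1: 50/120 = 0.4167
  PC2: 39/120 = 0.325
  PC3: 31/120 = 0.2583

Step 3 — cumulative fraction after k components = (λ_1 + ... + λ_k) / Σ λ:
  k = 1: 50/120 = 0.4167
  k = 2: (50 + 39)/120 = 89/120 = 0.7417
  k = 3: (50 + 39 + 31)/120 = 120/120 = 1

Summary (fraction, with percent):

explained: PC1 0.4167 (41.67%), PC2 0.325 (32.5%), PC3 0.2583 (25.83%);  cumulative: 0.4167, 0.7417, 1


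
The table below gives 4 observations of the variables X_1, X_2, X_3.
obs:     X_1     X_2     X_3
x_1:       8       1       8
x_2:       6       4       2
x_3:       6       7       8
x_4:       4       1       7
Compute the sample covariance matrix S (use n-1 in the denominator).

Step 1 — column means:
  mean(X_1) = (8 + 6 + 6 + 4) / 4 = 24/4 = 6
  mean(X_2) = (1 + 4 + 7 + 1) / 4 = 13/4 = 3.25
  mean(X_3) = (8 + 2 + 8 + 7) / 4 = 25/4 = 6.25

Step 2 — sample covariance S[i,j] = (1/(n-1)) · Σ_k (x_{k,i} - mean_i) · (x_{k,j} - mean_j), with n-1 = 3.
  S[X_1,X_1] = ((2)·(2) + (0)·(0) + (0)·(0) + (-2)·(-2)) / 3 = 8/3 = 2.6667
  S[X_1,X_2] = ((2)·(-2.25) + (0)·(0.75) + (0)·(3.75) + (-2)·(-2.25)) / 3 = 0/3 = 0
  S[X_1,X_3] = ((2)·(1.75) + (0)·(-4.25) + (0)·(1.75) + (-2)·(0.75)) / 3 = 2/3 = 0.6667
  S[X_2,X_2] = ((-2.25)·(-2.25) + (0.75)·(0.75) + (3.75)·(3.75) + (-2.25)·(-2.25)) / 3 = 24.75/3 = 8.25
  S[X_2,X_3] = ((-2.25)·(1.75) + (0.75)·(-4.25) + (3.75)·(1.75) + (-2.25)·(0.75)) / 3 = -2.25/3 = -0.75
  S[X_3,X_3] = ((1.75)·(1.75) + (-4.25)·(-4.25) + (1.75)·(1.75) + (0.75)·(0.75)) / 3 = 24.75/3 = 8.25

S is symmetric (S[j,i] = S[i,j]). Assembling:

S = [[2.6667, 0, 0.6667],
 [0, 8.25, -0.75],
 [0.6667, -0.75, 8.25]]


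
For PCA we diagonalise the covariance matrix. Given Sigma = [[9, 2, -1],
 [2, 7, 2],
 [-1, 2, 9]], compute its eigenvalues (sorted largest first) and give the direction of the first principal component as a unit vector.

Step 1 — characteristic polynomial p(λ) = det(λI - Sigma) = λ³ - tr·λ² + c_1·λ - det, where tr = trace, c_1 = sum of the principal 2×2 minors, det = det(Sigma):
  tr = 9 + 7 + 9 = 25,
  c_1 = (9·7 - (2)²) + (9·9 - (-1)²) + (7·9 - (2)²) = 59 + 80 + 59 = 198,
  det = 9·(7·9 - (2)²) - (2)·((2)·9 - (2)·(-1)) + (-1)·((2)·(2) - 7·(-1)) = 9·(59) - (2)·(20) + (-1)·(11) = 480.
  So p(λ) = λ³ - 25λ² + 198λ - 480.
Step 2 — look for an integer root (rational root theorem: any rational root is an integer divisor of 480). Testing λ = 10:
  p(10) = 1000 - 2500 + 1980 - 480 = 0  ✓
  Dividing out (λ - 10): p(λ) = (λ - 10)(λ² - 15λ + 48).
Step 3 — remaining eigenvalues from the quadratic λ² - 15λ + 48 = 0:
  Δ = 15² - 4·48 = 225 - 192 = 33,  λ = (15 ± √33)/2 = (15 ± 5.7446)/2 ≈ 10.3723 or 4.6277.
  Sorted: λ_1 = 10.3723,  λ_2 = 10,  λ_3 = 4.6277  (check: sum = 25 = tr ✓).

Step 4 — unit eigenvector for λ_1 ≈ 10.3723: v spans the null space of (Sigma - λ_1 I), whose rows are
  r_1 = (-1.3723, 2, -1),  r_2 = (2, -3.3723, 2),  r_3 = (-1, 2, -1.3723).
  v is orthogonal to every row, so take v ∝ r_1 × r_2 = ((2)·(2) - (-1)·(-3.3723), (-1)·(2) - (-1.3723)·(2), (-1.3723)·(-3.3723) - (2)·(2)) ≈ (0.6277, 0.7446, 0.6277).
  Let u = (0.6277, 0.7446, 0.6277).
  ||u|| = √((0.6277)² + (0.7446)² + (0.6277)²) = √(1.3424) ≈ 1.1586,  v_1 = u/||u|| ≈ (0.5418, 0.6426, 0.5418) (||v_1|| = 1).

λ_1 = 10.3723,  λ_2 = 10,  λ_3 = 4.6277;  v_1 ≈ (0.5418, 0.6426, 0.5418)


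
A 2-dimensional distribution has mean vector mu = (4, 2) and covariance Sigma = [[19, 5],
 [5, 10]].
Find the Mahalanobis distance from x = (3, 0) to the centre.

Step 1 — centre the observation: (x - mu) = (-1, -2).

Step 2 — invert Sigma. det(Sigma) = 19·10 - (5)² = 165.
  Sigma^{-1} = (1/det) · [[d, -b], [-b, a]] = [[0.0606, -0.0303],
 [-0.0303, 0.1152]].

Step 3 — form the quadratic (x - mu)^T · Sigma^{-1} · (x - mu):
  Sigma^{-1} · (x - mu) = (0, -0.2).
  (x - mu)^T · [Sigma^{-1} · (x - mu)] = (-1)·(0) + (-2)·(-0.2) = 0.4.

Step 4 — take square root: d = √(0.4) ≈ 0.6325.

d(x, mu) = √(0.4) ≈ 0.6325


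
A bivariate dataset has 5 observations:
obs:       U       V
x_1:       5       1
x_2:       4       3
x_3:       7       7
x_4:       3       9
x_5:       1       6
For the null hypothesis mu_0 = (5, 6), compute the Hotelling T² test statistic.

Step 1 — sample mean vector:
  mean(U) = (5 + 4 + 7 + 3 + 1) / 5 = 20/5 = 4
  mean(V) = (1 + 3 + 7 + 9 + 6) / 5 = 26/5 = 5.2
  x̄ = (4, 5.2),  deviation x̄ - mu_0 = (4, 5.2) - (5, 6) = (-1, -0.8).

Step 2 — sample covariance matrix, S[i,j] = (1/(n-1)) · Σ_k (x_{k,i} - mean_i) · (x_{k,j} - mean_j), divisor n-1 = 4:
  S[U,U] = ((1)·(1) + (0)·(0) + (3)·(3) + (-1)·(-1) + (-3)·(-3)) / 4 = 20/4 = 5
  S[U,V] = ((1)·(-4.2) + (0)·(-2.2) + (3)·(1.8) + (-1)·(3.8) + (-3)·(0.8)) / 4 = -5/4 = -1.25
  S[V,V] = ((-4.2)·(-4.2) + (-2.2)·(-2.2) + (1.8)·(1.8) + (3.8)·(3.8) + (0.8)·(0.8)) / 4 = 40.8/4 = 10.2
  S = [[5, -1.25],
 [-1.25, 10.2]].

Step 3 — invert S. det(S) = 5·10.2 - (-1.25)² = 49.4375.
  S^{-1} = (1/det) · [[d, -b], [-b, a]] = [[0.2063, 0.0253],
 [0.0253, 0.1011]].

Step 4 — quadratic form (x̄ - mu_0)^T · S^{-1} · (x̄ - mu_0):
  S^{-1} · (x̄ - mu_0) = (-0.2265, -0.1062),
  (x̄ - mu_0)^T · [...] = (-1)·(-0.2265) + (-0.8)·(-0.1062) = 0.3115.

Step 5 — scale by n: T² = 5 · 0.3115 = 1.5575.

T² ≈ 1.5575


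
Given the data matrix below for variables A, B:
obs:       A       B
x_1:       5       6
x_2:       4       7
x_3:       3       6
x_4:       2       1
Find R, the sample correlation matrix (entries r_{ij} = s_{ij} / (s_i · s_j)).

Step 1 — column means:
  mean(A) = (5 + 4 + 3 + 2) / 4 = 14/4 = 3.5
  mean(B) = (6 + 7 + 6 + 1) / 4 = 20/4 = 5

Step 2 — sample variances and covariances s[i,j] = (1/(n-1)) · Σ_k (x_{k,i} - mean_i) · (x_{k,j} - mean_j), with n-1 = 3:
  s[A,A] = ((1.5)·(1.5) + (0.5)·(0.5) + (-0.5)·(-0.5) + (-1.5)·(-1.5)) / 3 = 5/3 = 1.6667
  s[A,B] = ((1.5)·(1) + (0.5)·(2) + (-0.5)·(1) + (-1.5)·(-4)) / 3 = 8/3 = 2.6667
  s[B,B] = ((1)·(1) + (2)·(2) + (1)·(1) + (-4)·(-4)) / 3 = 22/3 = 7.3333
  Sample standard deviations s_i = √(s[i,i]):
  s(A) = √(1.6667) = 1.291
  s(B) = √(7.3333) = 2.708

Step 3 — r_{ij} = s_{ij} / (s_i · s_j):
  r[A,A] = 1 (diagonal).
  r[A,B] = 2.6667 / (1.291 · 2.708) = 2.6667 / 3.496 = 0.7628
  r[B,B] = 1 (diagonal).

R is symmetric with unit diagonal. Assembling:

R = [[1, 0.7628],
 [0.7628, 1]]


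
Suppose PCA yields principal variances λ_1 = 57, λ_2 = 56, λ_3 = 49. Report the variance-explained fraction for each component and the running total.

Step 1 — total variance = trace(Sigma) = Σ λ_i = 57 + 56 + 49 = 162.

Step 2 — fraction explained by component i = λ_i / Σ λ:
  PC1: 57/162 = 0.3519
  PC2: 56/162 = 0.3457
  PC3: 49/162 = 0.3025

Step 3 — cumulative fraction after k components = (λ_1 + ... + λ_k) / Σ λ:
  k = 1: 57/162 = 0.3519
  k = 2: (57 + 56)/162 = 113/162 = 0.6975
  k = 3: (57 + 56 + 49)/162 = 162/162 = 1

Summary (fraction, with percent):

explained: PC1 0.3519 (35.19%), PC2 0.3457 (34.57%), PC3 0.3025 (30.25%);  cumulative: 0.3519, 0.6975, 1


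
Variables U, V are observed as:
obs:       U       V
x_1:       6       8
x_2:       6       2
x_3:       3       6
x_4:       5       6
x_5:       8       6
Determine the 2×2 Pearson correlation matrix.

Step 1 — column means:
  mean(U) = (6 + 6 + 3 + 5 + 8) / 5 = 28/5 = 5.6
  mean(V) = (8 + 2 + 6 + 6 + 6) / 5 = 28/5 = 5.6

Step 2 — sample variances and covariances s[i,j] = (1/(n-1)) · Σ_k (x_{k,i} - mean_i) · (x_{k,j} - mean_j), with n-1 = 4:
  s[U,U] = ((0.4)·(0.4) + (0.4)·(0.4) + (-2.6)·(-2.6) + (-0.6)·(-0.6) + (2.4)·(2.4)) / 4 = 13.2/4 = 3.3
  s[U,V] = ((0.4)·(2.4) + (0.4)·(-3.6) + (-2.6)·(0.4) + (-0.6)·(0.4) + (2.4)·(0.4)) / 4 = -0.8/4 = -0.2
  s[V,V] = ((2.4)·(2.4) + (-3.6)·(-3.6) + (0.4)·(0.4) + (0.4)·(0.4) + (0.4)·(0.4)) / 4 = 19.2/4 = 4.8
  Sample standard deviations s_i = √(s[i,i]):
  s(U) = √(3.3) = 1.8166
  s(V) = √(4.8) = 2.1909

Step 3 — r_{ij} = s_{ij} / (s_i · s_j):
  r[U,U] = 1 (diagonal).
  r[U,V] = -0.2 / (1.8166 · 2.1909) = -0.2 / 3.9799 = -0.0503
  r[V,V] = 1 (diagonal).

R is symmetric with unit diagonal. Assembling:

R = [[1, -0.0503],
 [-0.0503, 1]]
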